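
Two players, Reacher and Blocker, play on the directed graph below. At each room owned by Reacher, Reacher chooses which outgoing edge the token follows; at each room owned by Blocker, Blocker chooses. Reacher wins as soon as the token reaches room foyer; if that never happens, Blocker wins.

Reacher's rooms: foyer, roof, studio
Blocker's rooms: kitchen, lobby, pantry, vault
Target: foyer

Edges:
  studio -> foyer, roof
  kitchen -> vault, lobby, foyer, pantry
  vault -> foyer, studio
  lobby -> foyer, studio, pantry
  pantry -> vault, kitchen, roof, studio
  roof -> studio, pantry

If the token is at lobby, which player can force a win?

Blocker

A0 = {foyer}
A1: add {studio} — studio (Reacher) has studio→foyer.
A2: add {roof, vault} — vault (Blocker): all of {foyer, studio} already in; roof (Reacher) has roof→studio.
A3 = A2; e.g. lobby (Blocker) can still go to pantry. Fixed point.
lobby never enters the attractor, so Blocker can avoid the target forever.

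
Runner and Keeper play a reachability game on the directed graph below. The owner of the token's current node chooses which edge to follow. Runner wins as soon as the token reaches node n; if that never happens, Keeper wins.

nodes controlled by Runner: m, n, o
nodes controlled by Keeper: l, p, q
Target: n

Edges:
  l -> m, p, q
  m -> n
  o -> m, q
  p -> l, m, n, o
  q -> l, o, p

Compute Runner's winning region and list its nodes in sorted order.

m, n, o

A0 = {n}
A1: add {m} — m (Runner) has m→n.
A2: add {o} — o (Runner) has o→m.
A3 = A2; e.g. l (Keeper) can still go to p. Fixed point.
Runner's winning region = {m, n, o}.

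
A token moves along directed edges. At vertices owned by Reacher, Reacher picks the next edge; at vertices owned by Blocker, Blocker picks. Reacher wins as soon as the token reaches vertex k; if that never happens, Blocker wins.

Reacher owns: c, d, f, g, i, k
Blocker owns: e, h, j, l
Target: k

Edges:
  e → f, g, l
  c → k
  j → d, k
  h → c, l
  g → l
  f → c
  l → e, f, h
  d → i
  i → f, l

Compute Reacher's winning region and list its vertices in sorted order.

c, d, f, i, j, k

A0 = {k}
A1: add {c} — c (Reacher) has c→k.
A2: add {f} — f (Reacher) has f→c.
A3: add {i} — i (Reacher) has i→f.
A4: add {d} — d (Reacher) has d→i.
A5: add {j} — j (Blocker): all of {d, k} already in.
A6 = A5; e.g. e (Blocker) can still go to g. Fixed point.
Reacher's winning region = {c, d, f, i, j, k}.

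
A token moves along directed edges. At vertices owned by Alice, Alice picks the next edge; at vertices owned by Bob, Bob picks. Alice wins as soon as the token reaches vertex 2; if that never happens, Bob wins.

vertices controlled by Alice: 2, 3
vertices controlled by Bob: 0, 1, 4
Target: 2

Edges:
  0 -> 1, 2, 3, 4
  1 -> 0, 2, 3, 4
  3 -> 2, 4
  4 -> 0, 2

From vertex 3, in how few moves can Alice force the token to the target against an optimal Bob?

A0 = {2}
A1: add {3} — 3 (Alice) has 3→2.
A2 = A1; e.g. 0 (Bob) can still go to 1. Fixed point.
3 enters the attractor at level 1, so Alice can force the target in 1 move from there.

1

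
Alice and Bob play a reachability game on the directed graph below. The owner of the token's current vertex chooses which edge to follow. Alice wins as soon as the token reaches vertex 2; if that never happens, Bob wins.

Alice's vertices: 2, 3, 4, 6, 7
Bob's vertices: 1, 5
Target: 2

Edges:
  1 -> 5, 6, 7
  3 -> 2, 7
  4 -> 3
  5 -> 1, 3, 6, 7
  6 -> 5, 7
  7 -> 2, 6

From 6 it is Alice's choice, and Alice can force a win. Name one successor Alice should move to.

7

A0 = {2}
A1: add {3, 7} — 3 (Alice) has 3→2; 7 (Alice) has 7→2.
A2: add {4, 6} — 4 (Alice) has 4→3; 6 (Alice) has 6→7.
A3 = A2; e.g. 1 (Bob) can still go to 5. Fixed point.
From 6, successor 7 is in the attractor (rank 1); the other successor 5 is not.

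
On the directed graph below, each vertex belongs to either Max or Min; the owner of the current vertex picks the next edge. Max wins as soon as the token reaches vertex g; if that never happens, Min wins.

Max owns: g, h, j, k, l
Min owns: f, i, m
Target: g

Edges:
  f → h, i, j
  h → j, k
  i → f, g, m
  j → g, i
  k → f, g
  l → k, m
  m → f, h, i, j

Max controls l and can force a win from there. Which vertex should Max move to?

A0 = {g}
A1: add {j, k} — j (Max) has j→g; k (Max) has k→g.
A2: add {h, l} — h (Max) has h→j; l (Max) has l→k.
A3 = A2; e.g. f (Min) can still go to i. Fixed point.
From l, successor k is in the attractor (rank 1); the other successor m is not.

k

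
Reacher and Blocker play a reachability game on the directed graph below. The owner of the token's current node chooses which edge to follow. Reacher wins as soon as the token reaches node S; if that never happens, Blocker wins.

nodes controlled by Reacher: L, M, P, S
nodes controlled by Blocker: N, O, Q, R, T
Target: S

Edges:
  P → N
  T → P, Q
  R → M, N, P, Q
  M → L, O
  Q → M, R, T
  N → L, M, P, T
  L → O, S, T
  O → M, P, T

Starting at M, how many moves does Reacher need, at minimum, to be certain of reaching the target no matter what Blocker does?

2

A0 = {S}
A1: add {L} — L (Reacher) has L→S.
A2: add {M} — M (Reacher) has M→L.
A3 = A2; e.g. N (Blocker) can still go to P. Fixed point.
M enters the attractor at level 2, so Reacher can force the target in 2 moves from there.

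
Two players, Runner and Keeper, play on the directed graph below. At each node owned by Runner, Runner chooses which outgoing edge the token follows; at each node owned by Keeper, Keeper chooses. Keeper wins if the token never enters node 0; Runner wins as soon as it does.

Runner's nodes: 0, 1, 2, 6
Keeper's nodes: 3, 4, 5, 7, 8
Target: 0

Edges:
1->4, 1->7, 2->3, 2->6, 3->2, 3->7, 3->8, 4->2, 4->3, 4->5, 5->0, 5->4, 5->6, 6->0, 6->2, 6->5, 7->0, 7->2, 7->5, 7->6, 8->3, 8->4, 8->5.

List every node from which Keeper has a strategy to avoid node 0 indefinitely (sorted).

1, 3, 4, 5, 7, 8

A0 = {0}
A1: add {6} — 6 (Runner) has 6→0.
A2: add {2} — 2 (Runner) has 2→6.
A3 = A2; e.g. 1 (Runner) has no edge into A2. Fixed point.
Runner's attractor = {0, 2, 6}; Keeper avoids the target exactly from the complement.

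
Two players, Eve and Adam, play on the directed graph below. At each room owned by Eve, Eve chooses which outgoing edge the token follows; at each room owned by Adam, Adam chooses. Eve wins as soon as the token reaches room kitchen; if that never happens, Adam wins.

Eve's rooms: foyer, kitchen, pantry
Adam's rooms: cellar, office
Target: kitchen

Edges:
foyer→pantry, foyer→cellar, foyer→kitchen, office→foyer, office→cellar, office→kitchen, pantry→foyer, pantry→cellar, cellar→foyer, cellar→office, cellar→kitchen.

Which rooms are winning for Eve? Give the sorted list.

foyer, kitchen, pantry

A0 = {kitchen}
A1: add {foyer} — foyer (Eve) has foyer→kitchen.
A2: add {pantry} — pantry (Eve) has pantry→foyer.
A3 = A2; e.g. office (Adam) can still go to cellar. Fixed point.
Eve's winning region = {foyer, kitchen, pantry}.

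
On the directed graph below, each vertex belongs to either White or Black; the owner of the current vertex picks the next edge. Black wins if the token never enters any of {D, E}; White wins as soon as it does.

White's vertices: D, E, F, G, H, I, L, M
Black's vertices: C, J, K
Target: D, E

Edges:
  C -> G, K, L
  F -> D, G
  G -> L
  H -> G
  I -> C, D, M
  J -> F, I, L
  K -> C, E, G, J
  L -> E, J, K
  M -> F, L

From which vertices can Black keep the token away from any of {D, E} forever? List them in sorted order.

A0 = {D, E}
A1: add {F, I, L} — F (White) has F→D; I (White) has I→D; L (White) has L→E.
A2: add {G, J, M} — G (White) has G→L; J (Black): all of {F, I, L} already in; M (White) has M→F.
A3: add {H} — H (White) has H→G.
A4 = A3; e.g. C (Black) can still go to K. Fixed point.
White's attractor = {D, E, F, G, H, I, J, L, M}; Black avoids the target exactly from the complement.

C, K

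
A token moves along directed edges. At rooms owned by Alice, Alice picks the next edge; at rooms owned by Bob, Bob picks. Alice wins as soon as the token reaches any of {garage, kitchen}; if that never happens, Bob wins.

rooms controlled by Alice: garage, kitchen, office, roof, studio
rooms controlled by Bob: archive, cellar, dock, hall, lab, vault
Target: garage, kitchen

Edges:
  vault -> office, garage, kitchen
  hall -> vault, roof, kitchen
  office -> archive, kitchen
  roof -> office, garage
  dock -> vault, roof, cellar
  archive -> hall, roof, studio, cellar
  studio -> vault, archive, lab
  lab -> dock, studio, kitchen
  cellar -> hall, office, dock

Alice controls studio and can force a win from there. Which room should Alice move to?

vault

A0 = {garage, kitchen}
A1: add {office, roof} — office (Alice) has office→kitchen; roof (Alice) has roof→garage.
A2: add {vault} — vault (Bob): all of {office, garage, kitchen} already in.
A3: add {hall, studio} — hall (Bob): all of {vault, roof, kitchen} already in; studio (Alice) has studio→vault.
A4 = A3; e.g. dock (Bob) can still go to cellar. Fixed point.
From studio, successor vault is in the attractor (rank 2); the other successors archive, lab are not.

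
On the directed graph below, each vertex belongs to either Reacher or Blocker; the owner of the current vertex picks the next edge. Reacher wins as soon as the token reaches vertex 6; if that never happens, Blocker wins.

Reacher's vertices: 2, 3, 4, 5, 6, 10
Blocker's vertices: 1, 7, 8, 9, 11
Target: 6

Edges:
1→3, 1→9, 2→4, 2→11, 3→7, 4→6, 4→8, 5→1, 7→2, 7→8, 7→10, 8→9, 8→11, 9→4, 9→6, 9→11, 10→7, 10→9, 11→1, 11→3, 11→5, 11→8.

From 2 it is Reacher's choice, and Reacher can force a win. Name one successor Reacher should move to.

4

A0 = {6}
A1: add {4} — 4 (Reacher) has 4→6.
A2: add {2} — 2 (Reacher) has 2→4.
A3 = A2; e.g. 1 (Blocker) can still go to 3. Fixed point.
From 2, successor 4 is in the attractor (rank 1); the other successor 11 is not.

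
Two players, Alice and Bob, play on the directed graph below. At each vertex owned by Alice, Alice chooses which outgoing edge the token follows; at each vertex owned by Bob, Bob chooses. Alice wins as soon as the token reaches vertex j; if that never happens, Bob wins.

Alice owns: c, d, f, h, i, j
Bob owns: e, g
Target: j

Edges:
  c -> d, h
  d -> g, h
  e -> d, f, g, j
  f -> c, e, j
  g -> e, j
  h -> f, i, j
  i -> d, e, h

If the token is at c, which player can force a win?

A0 = {j}
A1: add {f, h} — f (Alice) has f→j; h (Alice) has h→j.
A2: add {c, d, i} — c (Alice) has c→h; d (Alice) has d→h; i (Alice) has i→h.
A3 = A2; e.g. e (Bob) can still go to g. Fixed point.
c ∈ A2, so Alice can force the target.

Alice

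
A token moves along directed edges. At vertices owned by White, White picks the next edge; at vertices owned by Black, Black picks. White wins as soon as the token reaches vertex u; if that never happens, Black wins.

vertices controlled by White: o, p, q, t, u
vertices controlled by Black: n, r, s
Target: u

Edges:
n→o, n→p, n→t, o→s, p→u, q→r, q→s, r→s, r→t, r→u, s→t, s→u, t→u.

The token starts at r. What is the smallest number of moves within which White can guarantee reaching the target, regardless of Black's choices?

A0 = {u}
A1: add {p, t} — p (White) has p→u; t (White) has t→u.
A2: add {s} — s (Black): all of {t, u} already in.
A3: add {o, q, r} — o (White) has o→s; q (White) has q→s; r (Black): all of {s, t, u} already in.
r enters the attractor at level 3, so White can force the target in 3 moves from there.

3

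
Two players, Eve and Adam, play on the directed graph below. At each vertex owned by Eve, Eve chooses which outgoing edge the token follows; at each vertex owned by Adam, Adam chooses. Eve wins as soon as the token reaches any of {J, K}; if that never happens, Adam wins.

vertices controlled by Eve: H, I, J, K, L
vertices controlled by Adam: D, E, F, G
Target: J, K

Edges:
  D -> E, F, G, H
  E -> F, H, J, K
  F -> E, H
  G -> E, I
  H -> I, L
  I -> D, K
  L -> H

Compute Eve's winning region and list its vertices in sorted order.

A0 = {J, K}
A1: add {I} — I (Eve) has I→K.
A2: add {H} — H (Eve) has H→I.
A3: add {L} — L (Eve) has L→H.
A4 = A3; e.g. D (Adam) can still go to E. Fixed point.
Eve's winning region = {H, I, J, K, L}.

H, I, J, K, L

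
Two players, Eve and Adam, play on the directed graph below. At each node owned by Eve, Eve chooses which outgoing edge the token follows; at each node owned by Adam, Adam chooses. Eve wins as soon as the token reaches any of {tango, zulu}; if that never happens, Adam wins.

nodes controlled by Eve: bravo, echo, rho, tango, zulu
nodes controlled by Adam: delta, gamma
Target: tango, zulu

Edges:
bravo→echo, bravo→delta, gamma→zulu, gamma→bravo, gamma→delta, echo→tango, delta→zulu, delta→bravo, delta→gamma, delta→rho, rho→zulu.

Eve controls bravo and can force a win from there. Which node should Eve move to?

A0 = {tango, zulu}
A1: add {echo, rho} — echo (Eve) has echo→tango; rho (Eve) has rho→zulu.
A2: add {bravo} — bravo (Eve) has bravo→echo.
A3 = A2; e.g. gamma (Adam) can still go to delta. Fixed point.
From bravo, successor echo is in the attractor (rank 1); the other successor delta is not.

echo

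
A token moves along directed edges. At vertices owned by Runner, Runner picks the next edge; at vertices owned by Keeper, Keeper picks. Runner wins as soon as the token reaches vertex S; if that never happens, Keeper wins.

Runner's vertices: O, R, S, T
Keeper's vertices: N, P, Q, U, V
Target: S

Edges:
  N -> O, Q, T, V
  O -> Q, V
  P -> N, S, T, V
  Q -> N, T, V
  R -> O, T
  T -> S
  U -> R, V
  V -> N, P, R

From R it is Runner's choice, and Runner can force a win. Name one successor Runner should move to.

T

A0 = {S}
A1: add {T} — T (Runner) has T→S.
A2: add {R} — R (Runner) has R→T.
A3 = A2; e.g. N (Keeper) can still go to O. Fixed point.
From R, successor T is in the attractor (rank 1); the other successor O is not.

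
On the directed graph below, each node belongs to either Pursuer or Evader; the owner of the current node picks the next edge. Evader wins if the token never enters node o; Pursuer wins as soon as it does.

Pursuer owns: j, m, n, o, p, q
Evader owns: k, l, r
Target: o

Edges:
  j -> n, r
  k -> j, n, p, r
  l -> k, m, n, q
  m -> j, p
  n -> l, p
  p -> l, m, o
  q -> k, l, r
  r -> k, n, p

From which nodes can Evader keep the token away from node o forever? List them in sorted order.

k, l, q, r

A0 = {o}
A1: add {p} — p (Pursuer) has p→o.
A2: add {m, n} — m (Pursuer) has m→p; n (Pursuer) has n→p.
A3: add {j} — j (Pursuer) has j→n.
A4 = A3; e.g. k (Evader) can still go to r. Fixed point.
Pursuer's attractor = {j, m, n, o, p}; Evader avoids the target exactly from the complement.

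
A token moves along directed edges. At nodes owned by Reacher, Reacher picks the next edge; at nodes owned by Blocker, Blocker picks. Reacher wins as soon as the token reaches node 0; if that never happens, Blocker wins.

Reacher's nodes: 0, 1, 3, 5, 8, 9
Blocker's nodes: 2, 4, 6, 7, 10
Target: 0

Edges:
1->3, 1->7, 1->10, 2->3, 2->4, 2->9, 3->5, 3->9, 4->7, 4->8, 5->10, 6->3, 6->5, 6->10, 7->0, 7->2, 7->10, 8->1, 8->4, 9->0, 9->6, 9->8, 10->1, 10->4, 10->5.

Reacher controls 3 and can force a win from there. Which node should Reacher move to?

9

A0 = {0}
A1: add {9} — 9 (Reacher) has 9→0.
A2: add {3} — 3 (Reacher) has 3→9.
A3: add {1} — 1 (Reacher) has 1→3.
A4: add {8} — 8 (Reacher) has 8→1.
A5 = A4; e.g. 2 (Blocker) can still go to 4. Fixed point.
From 3, successor 9 is in the attractor (rank 1); the other successor 5 is not.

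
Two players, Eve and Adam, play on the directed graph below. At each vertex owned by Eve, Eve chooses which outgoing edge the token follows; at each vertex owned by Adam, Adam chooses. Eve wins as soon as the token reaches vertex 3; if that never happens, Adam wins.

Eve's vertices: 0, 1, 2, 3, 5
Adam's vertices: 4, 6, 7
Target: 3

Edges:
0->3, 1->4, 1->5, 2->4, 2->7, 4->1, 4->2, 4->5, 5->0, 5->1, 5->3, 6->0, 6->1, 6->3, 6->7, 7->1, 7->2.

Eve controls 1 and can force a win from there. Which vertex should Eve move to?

5

A0 = {3}
A1: add {0, 5} — 0 (Eve) has 0→3; 5 (Eve) has 5→3.
A2: add {1} — 1 (Eve) has 1→5.
A3 = A2; e.g. 2 (Eve) has no edge into A2. Fixed point.
From 1, successor 5 is in the attractor (rank 1); the other successor 4 is not.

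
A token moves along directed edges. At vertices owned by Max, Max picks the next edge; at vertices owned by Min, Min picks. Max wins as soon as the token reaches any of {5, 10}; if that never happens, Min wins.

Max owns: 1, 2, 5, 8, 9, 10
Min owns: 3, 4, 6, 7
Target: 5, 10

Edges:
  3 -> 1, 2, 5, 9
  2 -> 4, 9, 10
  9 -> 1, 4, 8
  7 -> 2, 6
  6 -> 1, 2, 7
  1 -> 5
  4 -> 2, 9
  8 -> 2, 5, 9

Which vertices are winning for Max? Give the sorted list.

1, 2, 3, 4, 5, 8, 9, 10

A0 = {5, 10}
A1: add {1, 2, 8} — 1 (Max) has 1→5; 2 (Max) has 2→10; 8 (Max) has 8→5.
A2: add {9} — 9 (Max) has 9→1.
A3: add {3, 4} — 3 (Min): all of {1, 2, 5, 9} already in; 4 (Min): all of {2, 9} already in.
A4 = A3; e.g. 6 (Min) can still go to 7. Fixed point.
Max's winning region = {1, 2, 3, 4, 5, 8, 9, 10}.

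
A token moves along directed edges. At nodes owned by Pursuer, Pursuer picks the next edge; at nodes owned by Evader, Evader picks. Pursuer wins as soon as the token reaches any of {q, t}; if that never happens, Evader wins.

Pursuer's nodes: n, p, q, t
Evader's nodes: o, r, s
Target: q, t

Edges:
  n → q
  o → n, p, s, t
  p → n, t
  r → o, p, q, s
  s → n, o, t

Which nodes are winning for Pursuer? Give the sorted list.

n, p, q, t

A0 = {q, t}
A1: add {n, p} — n (Pursuer) has n→q; p (Pursuer) has p→t.
A2 = A1; e.g. o (Evader) can still go to s. Fixed point.
Pursuer's winning region = {n, p, q, t}.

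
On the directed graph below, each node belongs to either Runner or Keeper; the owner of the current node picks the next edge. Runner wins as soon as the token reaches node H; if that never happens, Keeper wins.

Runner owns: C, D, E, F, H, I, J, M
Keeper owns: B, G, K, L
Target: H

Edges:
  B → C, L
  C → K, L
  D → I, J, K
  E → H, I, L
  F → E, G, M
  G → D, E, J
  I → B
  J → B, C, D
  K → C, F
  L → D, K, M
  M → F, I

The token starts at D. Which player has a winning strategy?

A0 = {H}
A1: add {E} — E (Runner) has E→H.
A2: add {F} — F (Runner) has F→E.
A3: add {M} — M (Runner) has M→F.
A4 = A3; e.g. B (Keeper) can still go to C. Fixed point.
D never enters the attractor, so Keeper can avoid the target forever.

Keeper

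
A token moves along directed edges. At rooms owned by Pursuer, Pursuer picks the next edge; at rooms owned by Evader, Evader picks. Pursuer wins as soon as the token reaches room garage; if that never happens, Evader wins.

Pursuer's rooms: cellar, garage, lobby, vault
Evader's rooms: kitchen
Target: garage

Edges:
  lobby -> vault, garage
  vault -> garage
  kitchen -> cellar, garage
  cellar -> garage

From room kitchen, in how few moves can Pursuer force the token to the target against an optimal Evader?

A0 = {garage}
A1: add {cellar, lobby, vault} — lobby (Pursuer) has lobby→garage; vault (Pursuer) has vault→garage; cellar (Pursuer) has cellar→garage.
A2: add {kitchen} — kitchen (Evader): all of {cellar, garage} already in.
A2 = all vertices. Fixed point.
kitchen enters the attractor at level 2, so Pursuer can force the target in 2 moves from there.

2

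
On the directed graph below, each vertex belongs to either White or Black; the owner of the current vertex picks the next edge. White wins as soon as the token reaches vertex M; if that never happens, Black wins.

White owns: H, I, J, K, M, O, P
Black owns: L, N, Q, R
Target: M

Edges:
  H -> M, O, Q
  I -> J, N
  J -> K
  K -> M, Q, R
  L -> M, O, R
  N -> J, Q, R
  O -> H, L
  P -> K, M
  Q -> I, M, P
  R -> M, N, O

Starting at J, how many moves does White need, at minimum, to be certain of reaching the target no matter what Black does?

2

A0 = {M}
A1: add {H, K, P} — H (White) has H→M; K (White) has K→M; P (White) has P→M.
A2: add {J, O} — J (White) has J→K; O (White) has O→H.
J enters the attractor at level 2, so White can force the target in 2 moves from there.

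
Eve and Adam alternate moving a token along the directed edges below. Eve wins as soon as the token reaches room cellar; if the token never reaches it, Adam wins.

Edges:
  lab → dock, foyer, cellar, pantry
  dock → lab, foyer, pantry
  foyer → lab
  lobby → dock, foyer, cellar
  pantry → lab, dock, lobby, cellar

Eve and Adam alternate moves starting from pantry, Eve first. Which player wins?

Eve

Track states (vertex, player-to-move).
A0 = {(cellar,Eve), (cellar,Adam)}
A1: add {(lab,Eve), (lobby,Eve), (pantry,Eve)}.
(pantry,Eve) ∈ A1 ⇒ Eve forces the target.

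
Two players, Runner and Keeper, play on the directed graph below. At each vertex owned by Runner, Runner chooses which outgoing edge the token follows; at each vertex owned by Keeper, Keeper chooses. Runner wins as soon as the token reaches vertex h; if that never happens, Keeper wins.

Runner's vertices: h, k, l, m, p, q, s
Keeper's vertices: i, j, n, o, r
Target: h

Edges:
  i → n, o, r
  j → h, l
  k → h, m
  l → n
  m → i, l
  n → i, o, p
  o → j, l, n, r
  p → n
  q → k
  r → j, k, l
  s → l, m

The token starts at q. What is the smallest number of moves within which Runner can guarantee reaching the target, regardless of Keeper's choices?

2

A0 = {h}
A1: add {k} — k (Runner) has k→h.
A2: add {q} — q (Runner) has q→k.
A3 = A2; e.g. i (Keeper) can still go to n. Fixed point.
q enters the attractor at level 2, so Runner can force the target in 2 moves from there.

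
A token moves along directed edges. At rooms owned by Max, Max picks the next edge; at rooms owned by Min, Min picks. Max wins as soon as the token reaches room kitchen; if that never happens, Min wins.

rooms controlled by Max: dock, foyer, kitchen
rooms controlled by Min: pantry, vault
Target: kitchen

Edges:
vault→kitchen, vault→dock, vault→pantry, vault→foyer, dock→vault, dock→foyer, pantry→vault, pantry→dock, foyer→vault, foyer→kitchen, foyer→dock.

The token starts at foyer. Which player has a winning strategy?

A0 = {kitchen}
A1: add {foyer} — foyer (Max) has foyer→kitchen.
foyer ∈ A1, so Max can force the target.

Max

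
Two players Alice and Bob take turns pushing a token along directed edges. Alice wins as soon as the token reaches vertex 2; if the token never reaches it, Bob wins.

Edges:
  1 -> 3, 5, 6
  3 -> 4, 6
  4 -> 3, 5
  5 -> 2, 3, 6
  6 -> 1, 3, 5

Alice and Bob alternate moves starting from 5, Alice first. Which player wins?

Track states (vertex, player-to-move).
A0 = {(2,Alice), (2,Bob)}
A1: add {(5,Alice)}.
(5,Alice) ∈ A1 ⇒ Alice forces the target.

Alice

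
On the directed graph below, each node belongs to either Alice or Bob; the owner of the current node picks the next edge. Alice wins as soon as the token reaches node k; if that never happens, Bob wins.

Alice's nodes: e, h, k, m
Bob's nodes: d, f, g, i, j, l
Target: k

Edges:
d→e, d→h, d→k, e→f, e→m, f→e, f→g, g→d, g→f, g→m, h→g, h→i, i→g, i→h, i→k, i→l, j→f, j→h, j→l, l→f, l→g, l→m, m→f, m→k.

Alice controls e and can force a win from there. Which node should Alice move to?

m

A0 = {k}
A1: add {m} — m (Alice) has m→k.
A2: add {e} — e (Alice) has e→m.
A3 = A2; e.g. d (Bob) can still go to h. Fixed point.
From e, successor m is in the attractor (rank 1); the other successor f is not.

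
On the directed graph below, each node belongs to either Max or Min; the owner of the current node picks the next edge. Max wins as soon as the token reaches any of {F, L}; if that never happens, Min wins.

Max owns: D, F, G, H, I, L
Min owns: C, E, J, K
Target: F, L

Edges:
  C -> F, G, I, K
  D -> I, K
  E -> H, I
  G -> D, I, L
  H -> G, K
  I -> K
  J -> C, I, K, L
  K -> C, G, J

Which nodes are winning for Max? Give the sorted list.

F, G, H, L

A0 = {F, L}
A1: add {G} — G (Max) has G→L.
A2: add {H} — H (Max) has H→G.
A3 = A2; e.g. C (Min) can still go to I. Fixed point.
Max's winning region = {F, G, H, L}.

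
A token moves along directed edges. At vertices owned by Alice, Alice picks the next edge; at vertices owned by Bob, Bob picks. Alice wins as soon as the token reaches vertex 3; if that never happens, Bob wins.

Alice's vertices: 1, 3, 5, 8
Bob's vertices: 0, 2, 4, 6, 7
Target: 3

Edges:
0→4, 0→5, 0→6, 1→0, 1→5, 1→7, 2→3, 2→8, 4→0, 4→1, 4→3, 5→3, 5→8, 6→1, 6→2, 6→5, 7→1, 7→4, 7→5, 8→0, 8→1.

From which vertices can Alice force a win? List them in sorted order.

A0 = {3}
A1: add {5} — 5 (Alice) has 5→3.
A2: add {1} — 1 (Alice) has 1→5.
A3: add {8} — 8 (Alice) has 8→1.
A4: add {2} — 2 (Bob): all of {3, 8} already in.
A5: add {6} — 6 (Bob): all of {1, 2, 5} already in.
A6 = A5; e.g. 0 (Bob) can still go to 4. Fixed point.
Alice's winning region = {1, 2, 3, 5, 6, 8}.

1, 2, 3, 5, 6, 8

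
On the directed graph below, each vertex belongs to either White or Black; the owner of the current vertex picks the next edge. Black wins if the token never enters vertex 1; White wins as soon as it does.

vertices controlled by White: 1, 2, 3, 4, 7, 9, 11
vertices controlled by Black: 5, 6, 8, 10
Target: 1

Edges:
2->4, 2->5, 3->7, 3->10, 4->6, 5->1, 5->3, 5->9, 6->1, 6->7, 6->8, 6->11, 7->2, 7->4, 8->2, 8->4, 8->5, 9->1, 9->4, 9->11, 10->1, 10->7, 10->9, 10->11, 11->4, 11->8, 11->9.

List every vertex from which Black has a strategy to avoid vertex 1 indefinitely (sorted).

A0 = {1}
A1: add {9} — 9 (White) has 9→1.
A2: add {11} — 11 (White) has 11→9.
A3 = A2; e.g. 2 (White) has no edge into A2. Fixed point.
White's attractor = {1, 9, 11}; Black avoids the target exactly from the complement.

2, 3, 4, 5, 6, 7, 8, 10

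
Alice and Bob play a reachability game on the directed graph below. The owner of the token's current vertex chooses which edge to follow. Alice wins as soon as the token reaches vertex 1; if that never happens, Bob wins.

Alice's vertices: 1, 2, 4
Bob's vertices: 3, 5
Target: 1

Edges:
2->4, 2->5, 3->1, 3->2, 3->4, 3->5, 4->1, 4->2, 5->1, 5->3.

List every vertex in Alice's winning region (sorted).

A0 = {1}
A1: add {4} — 4 (Alice) has 4→1.
A2: add {2} — 2 (Alice) has 2→4.
A3 = A2; e.g. 3 (Bob) can still go to 5. Fixed point.
Alice's winning region = {1, 2, 4}.

1, 2, 4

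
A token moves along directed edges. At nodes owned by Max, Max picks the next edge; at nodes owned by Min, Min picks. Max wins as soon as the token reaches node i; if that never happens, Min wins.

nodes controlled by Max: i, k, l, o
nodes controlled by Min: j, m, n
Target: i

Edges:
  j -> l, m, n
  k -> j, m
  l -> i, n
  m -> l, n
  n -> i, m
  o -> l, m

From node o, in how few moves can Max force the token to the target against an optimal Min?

2

A0 = {i}
A1: add {l} — l (Max) has l→i.
A2: add {o} — o (Max) has o→l.
A3 = A2; e.g. j (Min) can still go to m. Fixed point.
o enters the attractor at level 2, so Max can force the target in 2 moves from there.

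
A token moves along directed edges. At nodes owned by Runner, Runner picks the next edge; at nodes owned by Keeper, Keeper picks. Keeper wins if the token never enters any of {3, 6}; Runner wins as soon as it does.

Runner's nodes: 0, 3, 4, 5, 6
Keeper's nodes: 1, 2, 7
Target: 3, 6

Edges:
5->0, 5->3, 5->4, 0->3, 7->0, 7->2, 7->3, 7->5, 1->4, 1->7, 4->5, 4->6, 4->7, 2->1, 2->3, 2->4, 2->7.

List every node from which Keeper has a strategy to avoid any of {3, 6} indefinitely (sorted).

1, 2, 7

A0 = {3, 6}
A1: add {0, 4, 5} — 0 (Runner) has 0→3; 4 (Runner) has 4→6; 5 (Runner) has 5→3.
A2 = A1; e.g. 1 (Keeper) can still go to 7. Fixed point.
Runner's attractor = {0, 3, 4, 5, 6}; Keeper avoids the target exactly from the complement.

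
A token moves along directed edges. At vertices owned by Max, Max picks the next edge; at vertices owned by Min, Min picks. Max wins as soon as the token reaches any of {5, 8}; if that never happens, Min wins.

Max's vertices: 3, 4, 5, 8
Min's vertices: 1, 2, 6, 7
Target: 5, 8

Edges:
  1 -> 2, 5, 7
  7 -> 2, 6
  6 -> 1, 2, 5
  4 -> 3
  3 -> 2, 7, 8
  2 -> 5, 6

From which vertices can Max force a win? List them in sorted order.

3, 4, 5, 8

A0 = {5, 8}
A1: add {3} — 3 (Max) has 3→8.
A2: add {4} — 4 (Max) has 4→3.
A3 = A2; e.g. 1 (Min) can still go to 2. Fixed point.
Max's winning region = {3, 4, 5, 8}.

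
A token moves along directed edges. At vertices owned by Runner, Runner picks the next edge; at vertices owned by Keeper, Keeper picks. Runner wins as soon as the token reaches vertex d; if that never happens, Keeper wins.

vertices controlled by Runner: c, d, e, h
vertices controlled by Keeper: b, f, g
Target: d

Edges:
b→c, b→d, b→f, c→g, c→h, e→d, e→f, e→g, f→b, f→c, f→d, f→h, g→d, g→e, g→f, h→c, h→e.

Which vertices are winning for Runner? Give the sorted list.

A0 = {d}
A1: add {e} — e (Runner) has e→d.
A2: add {h} — h (Runner) has h→e.
A3: add {c} — c (Runner) has c→h.
A4 = A3; e.g. b (Keeper) can still go to f. Fixed point.
Runner's winning region = {c, d, e, h}.

c, d, e, h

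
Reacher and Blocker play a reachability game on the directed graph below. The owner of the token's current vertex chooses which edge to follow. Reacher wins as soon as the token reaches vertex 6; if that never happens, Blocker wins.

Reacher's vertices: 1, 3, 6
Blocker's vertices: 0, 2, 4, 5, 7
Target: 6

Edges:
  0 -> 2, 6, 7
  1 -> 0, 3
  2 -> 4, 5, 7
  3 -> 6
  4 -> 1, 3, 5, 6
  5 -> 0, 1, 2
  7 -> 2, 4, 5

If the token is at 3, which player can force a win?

A0 = {6}
A1: add {3} — 3 (Reacher) has 3→6.
3 ∈ A1, so Reacher can force the target.

Reacher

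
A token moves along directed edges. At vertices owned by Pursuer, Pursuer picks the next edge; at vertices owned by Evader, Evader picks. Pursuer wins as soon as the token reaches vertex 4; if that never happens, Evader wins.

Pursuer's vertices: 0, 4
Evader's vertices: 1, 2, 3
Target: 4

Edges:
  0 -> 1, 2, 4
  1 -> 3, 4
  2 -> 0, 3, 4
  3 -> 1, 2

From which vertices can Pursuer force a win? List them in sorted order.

0, 4

A0 = {4}
A1: add {0} — 0 (Pursuer) has 0→4.
A2 = A1; e.g. 1 (Evader) can still go to 3. Fixed point.
Pursuer's winning region = {0, 4}.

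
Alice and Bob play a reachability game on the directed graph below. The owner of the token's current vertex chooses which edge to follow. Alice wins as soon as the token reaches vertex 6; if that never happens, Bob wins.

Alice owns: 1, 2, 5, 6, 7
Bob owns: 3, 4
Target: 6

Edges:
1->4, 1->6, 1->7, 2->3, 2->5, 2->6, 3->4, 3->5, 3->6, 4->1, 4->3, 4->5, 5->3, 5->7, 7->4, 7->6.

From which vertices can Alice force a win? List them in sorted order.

1, 2, 5, 6, 7

A0 = {6}
A1: add {1, 2, 7} — 1 (Alice) has 1→6; 2 (Alice) has 2→6; 7 (Alice) has 7→6.
A2: add {5} — 5 (Alice) has 5→7.
A3 = A2; e.g. 3 (Bob) can still go to 4. Fixed point.
Alice's winning region = {1, 2, 5, 6, 7}.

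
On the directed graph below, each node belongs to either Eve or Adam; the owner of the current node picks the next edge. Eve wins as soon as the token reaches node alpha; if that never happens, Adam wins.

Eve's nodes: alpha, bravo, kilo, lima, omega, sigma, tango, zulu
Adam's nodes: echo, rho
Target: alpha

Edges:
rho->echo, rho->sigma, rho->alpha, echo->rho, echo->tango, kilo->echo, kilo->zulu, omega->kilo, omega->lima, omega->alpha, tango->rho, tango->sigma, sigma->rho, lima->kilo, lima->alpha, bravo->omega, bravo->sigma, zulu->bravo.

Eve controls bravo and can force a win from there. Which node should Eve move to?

A0 = {alpha}
A1: add {lima, omega} — omega (Eve) has omega→alpha; lima (Eve) has lima→alpha.
A2: add {bravo} — bravo (Eve) has bravo→omega.
A3: add {zulu} — zulu (Eve) has zulu→bravo.
A4: add {kilo} — kilo (Eve) has kilo→zulu.
A5 = A4; e.g. rho (Adam) can still go to echo. Fixed point.
From bravo, successor omega is in the attractor (rank 1); the other successor sigma is not.

omega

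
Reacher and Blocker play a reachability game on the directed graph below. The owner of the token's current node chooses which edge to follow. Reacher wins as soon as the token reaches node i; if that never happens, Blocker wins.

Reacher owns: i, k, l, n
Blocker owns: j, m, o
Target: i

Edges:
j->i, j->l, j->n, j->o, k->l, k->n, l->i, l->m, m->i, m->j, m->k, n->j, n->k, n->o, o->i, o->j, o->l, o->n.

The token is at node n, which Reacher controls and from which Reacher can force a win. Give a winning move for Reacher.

k

A0 = {i}
A1: add {l} — l (Reacher) has l→i.
A2: add {k} — k (Reacher) has k→l.
A3: add {n} — n (Reacher) has n→k.
A4 = A3; e.g. j (Blocker) can still go to o. Fixed point.
From n, successor k is in the attractor (rank 2); the other successors j, o are not.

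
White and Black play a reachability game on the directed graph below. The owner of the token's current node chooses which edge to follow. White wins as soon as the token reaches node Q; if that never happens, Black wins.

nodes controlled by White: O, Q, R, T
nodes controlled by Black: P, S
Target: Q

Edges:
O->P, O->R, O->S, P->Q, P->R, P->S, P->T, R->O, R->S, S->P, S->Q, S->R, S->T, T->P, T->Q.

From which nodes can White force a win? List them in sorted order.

Q, T

A0 = {Q}
A1: add {T} — T (White) has T→Q.
A2 = A1; e.g. O (White) has no edge into A1. Fixed point.
White's winning region = {Q, T}.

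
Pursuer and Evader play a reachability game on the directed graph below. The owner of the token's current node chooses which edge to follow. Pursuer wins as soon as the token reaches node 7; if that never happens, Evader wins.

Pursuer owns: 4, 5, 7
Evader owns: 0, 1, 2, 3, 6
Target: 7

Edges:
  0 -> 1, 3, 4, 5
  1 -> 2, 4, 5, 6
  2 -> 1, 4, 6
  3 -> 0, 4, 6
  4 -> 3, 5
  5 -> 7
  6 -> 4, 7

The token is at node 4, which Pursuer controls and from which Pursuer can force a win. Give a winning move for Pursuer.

A0 = {7}
A1: add {5} — 5 (Pursuer) has 5→7.
A2: add {4} — 4 (Pursuer) has 4→5.
A3: add {6} — 6 (Evader): all of {4, 7} already in.
A4 = A3; e.g. 0 (Evader) can still go to 1. Fixed point.
From 4, successor 5 is in the attractor (rank 1); the other successor 3 is not.

5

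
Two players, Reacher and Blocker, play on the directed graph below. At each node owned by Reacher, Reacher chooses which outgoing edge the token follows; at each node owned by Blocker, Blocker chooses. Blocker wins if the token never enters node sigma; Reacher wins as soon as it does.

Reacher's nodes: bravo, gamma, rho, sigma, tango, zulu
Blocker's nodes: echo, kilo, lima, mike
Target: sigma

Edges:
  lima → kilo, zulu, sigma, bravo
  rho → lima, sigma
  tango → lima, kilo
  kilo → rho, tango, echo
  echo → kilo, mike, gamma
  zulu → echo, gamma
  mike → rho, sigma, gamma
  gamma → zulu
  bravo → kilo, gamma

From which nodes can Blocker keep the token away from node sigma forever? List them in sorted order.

bravo, echo, gamma, kilo, lima, mike, tango, zulu

A0 = {sigma}
A1: add {rho} — rho (Reacher) has rho→sigma.
A2 = A1; e.g. lima (Blocker) can still go to kilo. Fixed point.
Reacher's attractor = {rho, sigma}; Blocker avoids the target exactly from the complement.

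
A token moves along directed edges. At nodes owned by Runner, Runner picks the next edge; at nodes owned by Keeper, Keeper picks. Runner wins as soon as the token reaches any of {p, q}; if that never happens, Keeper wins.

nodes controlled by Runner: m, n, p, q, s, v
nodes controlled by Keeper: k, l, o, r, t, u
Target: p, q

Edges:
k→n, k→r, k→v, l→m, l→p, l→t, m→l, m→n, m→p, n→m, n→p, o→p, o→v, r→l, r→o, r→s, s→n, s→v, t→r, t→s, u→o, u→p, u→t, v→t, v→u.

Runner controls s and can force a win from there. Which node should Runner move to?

n

A0 = {p, q}
A1: add {m, n} — m (Runner) has m→p; n (Runner) has n→p.
A2: add {s} — s (Runner) has s→n.
A3 = A2; e.g. k (Keeper) can still go to r. Fixed point.
From s, successor n is in the attractor (rank 1); the other successor v is not.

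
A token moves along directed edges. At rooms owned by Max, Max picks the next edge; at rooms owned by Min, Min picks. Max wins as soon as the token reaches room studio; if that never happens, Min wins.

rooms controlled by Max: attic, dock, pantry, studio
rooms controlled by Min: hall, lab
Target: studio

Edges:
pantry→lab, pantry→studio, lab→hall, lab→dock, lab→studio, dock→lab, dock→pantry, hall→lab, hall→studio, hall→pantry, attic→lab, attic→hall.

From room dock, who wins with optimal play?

A0 = {studio}
A1: add {pantry} — pantry (Max) has pantry→studio.
A2: add {dock} — dock (Max) has dock→pantry.
A3 = A2; e.g. lab (Min) can still go to hall. Fixed point.
dock ∈ A2, so Max can force the target.

Max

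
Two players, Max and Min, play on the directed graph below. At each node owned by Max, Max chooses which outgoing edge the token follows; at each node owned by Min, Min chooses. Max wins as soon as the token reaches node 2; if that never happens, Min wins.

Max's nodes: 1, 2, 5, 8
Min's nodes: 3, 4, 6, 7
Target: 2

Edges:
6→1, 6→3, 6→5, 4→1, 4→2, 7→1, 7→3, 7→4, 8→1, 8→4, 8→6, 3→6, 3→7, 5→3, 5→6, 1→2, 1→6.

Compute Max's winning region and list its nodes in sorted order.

A0 = {2}
A1: add {1} — 1 (Max) has 1→2.
A2: add {4, 8} — 4 (Min): all of {1, 2} already in; 8 (Max) has 8→1.
A3 = A2; e.g. 3 (Min) can still go to 6. Fixed point.
Max's winning region = {1, 2, 4, 8}.

1, 2, 4, 8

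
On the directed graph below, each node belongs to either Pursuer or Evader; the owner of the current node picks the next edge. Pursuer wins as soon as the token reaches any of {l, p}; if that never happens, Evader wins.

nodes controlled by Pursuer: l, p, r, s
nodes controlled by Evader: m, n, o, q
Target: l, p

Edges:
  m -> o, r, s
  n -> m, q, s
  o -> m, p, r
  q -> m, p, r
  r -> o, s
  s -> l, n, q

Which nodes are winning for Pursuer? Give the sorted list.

l, p, r, s

A0 = {l, p}
A1: add {s} — s (Pursuer) has s→l.
A2: add {r} — r (Pursuer) has r→s.
A3 = A2; e.g. m (Evader) can still go to o. Fixed point.
Pursuer's winning region = {l, p, r, s}.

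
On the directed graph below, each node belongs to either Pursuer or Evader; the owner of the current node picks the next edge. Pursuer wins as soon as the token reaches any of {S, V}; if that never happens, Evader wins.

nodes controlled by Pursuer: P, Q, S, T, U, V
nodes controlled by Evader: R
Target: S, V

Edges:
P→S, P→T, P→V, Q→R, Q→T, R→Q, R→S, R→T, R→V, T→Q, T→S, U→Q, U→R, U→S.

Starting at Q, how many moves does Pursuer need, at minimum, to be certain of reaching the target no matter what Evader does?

A0 = {S, V}
A1: add {P, T, U} — P (Pursuer) has P→S; T (Pursuer) has T→S; U (Pursuer) has U→S.
A2: add {Q} — Q (Pursuer) has Q→T.
Q enters the attractor at level 2, so Pursuer can force the target in 2 moves from there.

2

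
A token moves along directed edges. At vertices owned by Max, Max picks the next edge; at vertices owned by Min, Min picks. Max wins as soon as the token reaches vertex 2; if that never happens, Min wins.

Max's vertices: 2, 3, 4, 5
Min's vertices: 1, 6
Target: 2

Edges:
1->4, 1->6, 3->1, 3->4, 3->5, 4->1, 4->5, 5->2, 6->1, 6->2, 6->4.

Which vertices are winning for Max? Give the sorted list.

A0 = {2}
A1: add {5} — 5 (Max) has 5→2.
A2: add {3, 4} — 3 (Max) has 3→5; 4 (Max) has 4→5.
A3 = A2; e.g. 1 (Min) can still go to 6. Fixed point.
Max's winning region = {2, 3, 4, 5}.

2, 3, 4, 5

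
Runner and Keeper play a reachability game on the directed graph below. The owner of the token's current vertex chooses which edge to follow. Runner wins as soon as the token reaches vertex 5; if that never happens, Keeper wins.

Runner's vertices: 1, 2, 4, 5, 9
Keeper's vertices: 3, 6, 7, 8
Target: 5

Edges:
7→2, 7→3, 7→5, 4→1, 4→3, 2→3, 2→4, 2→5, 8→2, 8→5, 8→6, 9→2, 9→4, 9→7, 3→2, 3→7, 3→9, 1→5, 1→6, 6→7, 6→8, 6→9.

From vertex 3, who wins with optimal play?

Keeper

A0 = {5}
A1: add {1, 2} — 1 (Runner) has 1→5; 2 (Runner) has 2→5.
A2: add {4, 9} — 4 (Runner) has 4→1; 9 (Runner) has 9→2.
A3 = A2; e.g. 3 (Keeper) can still go to 7. Fixed point.
3 never enters the attractor, so Keeper can avoid the target forever.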